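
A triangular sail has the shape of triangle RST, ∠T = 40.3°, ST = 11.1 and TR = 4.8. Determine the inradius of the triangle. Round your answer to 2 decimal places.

By the law of cosines, RS² = ST² + TR² − 2·ST·TR·cos T = 64.98, so RS ≈ 8.061.
Area = ½·ST·TR·sin T ≈ 17.23.
Semiperimeter s = (11.1+4.8+8.061)/2 = 11.981.
Inradius = area/s = 17.23/11.981 ≈ 1.4382.

r ≈ 1.44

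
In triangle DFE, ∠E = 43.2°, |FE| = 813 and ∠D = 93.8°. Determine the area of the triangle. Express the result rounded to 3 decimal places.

The third angle is ∠F = 180° − ∠E − ∠D = 43.00°.
Law of sines: |ED| = |FE|·sin F/sin D ≈ 555.69.
Law of sines: |DF| = |FE|·sin E/sin D ≈ 557.76.
Area = ½·|FE|·|ED|·sin E ≈ 1.5463e+05.

area ≈ 154629.954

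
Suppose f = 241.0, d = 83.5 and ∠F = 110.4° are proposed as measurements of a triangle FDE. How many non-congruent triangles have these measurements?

1

d·sin F = 83.5·sin(110.4°) ≈ 78.26.
Since ∠F is not acute, a triangle exists only if f > d; here f > d, so there is exactly one triangle.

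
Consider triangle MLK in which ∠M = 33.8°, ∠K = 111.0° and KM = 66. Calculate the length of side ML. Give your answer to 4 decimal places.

The third angle is ∠L = 180° − ∠K − ∠M = 35.20°.
Law of sines: ML = KM·sin K/sin L ≈ 106.89.

106.8925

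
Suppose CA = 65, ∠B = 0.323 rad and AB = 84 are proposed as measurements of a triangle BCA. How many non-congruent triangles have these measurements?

2

AB·sin B = 84·sin(0.323 rad) ≈ 26.66.
Since AB sin B < CA < AB (26.66 < 65 < 84), two triangles exist.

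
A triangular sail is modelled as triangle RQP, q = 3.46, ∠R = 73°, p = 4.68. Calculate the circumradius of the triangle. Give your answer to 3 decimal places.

2.583

By the law of cosines, r² = q² + p² − 2·q·p·cos R = 24.405, so r ≈ 4.9402.
Area = ½·q·p·sin R ≈ 7.7426.
Circumradius = r/(2 sin R) ≈ 2.583.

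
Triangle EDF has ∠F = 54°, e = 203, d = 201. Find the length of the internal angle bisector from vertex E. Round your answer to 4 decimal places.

163.0548

By the law of cosines, f² = e² + d² − 2·e·d·cos F = 33643, so f ≈ 183.42.
Law of cosines again: cos E = (d² + f² − e²)/(2·d·f) ≈ 0.44531, so ∠E ≈ 63.56°.
The bisector from E has length 2·d·f·cos(∠E/2)/(d+f) ≈ 163.05.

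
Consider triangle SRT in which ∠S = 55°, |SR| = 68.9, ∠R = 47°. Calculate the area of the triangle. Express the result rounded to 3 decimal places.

The third angle is ∠T = 180° − ∠S − ∠R = 78.00°.
Law of sines: |RT| = |SR|·sin S/sin T ≈ 57.7.
Law of sines: |TS| = |SR|·sin R/sin T ≈ 51.516.
Area = ½·|SR|·|RT|·sin R ≈ 1453.8.

area ≈ 1453.771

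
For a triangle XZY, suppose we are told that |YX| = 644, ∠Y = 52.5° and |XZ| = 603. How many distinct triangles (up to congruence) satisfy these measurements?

|YX|·sin Y = 644·sin(52.5°) ≈ 510.9.
Since |YX| sin Y < |XZ| < |YX| (510.9 < 603 < 644), two triangles exist.

2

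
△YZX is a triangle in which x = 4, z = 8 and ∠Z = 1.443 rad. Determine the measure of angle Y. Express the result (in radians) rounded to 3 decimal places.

∠Y ≈ 1.180 rad

Law of sines: sin X = x·sin Z/z ≈ 0.49592.
Since z ≥ x, only the acute value applies: ∠X ≈ 0.519 rad.
Then ∠Y = π − ∠Z − ∠X ≈ 1.180 rad.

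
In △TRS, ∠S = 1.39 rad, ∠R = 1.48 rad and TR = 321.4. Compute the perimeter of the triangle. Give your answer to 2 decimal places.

The third angle is ∠T = π − ∠R − ∠S = 0.272 rad.
Law of sines: RS = TR·sin T/sin S ≈ 87.649.
Law of sines: ST = TR·sin R/sin S ≈ 325.38.
Semiperimeter s = (87.649+325.38+321.4)/2 = 367.21.
Perimeter = 87.649 + 325.38 + 321.4 = 734.43.

perimeter ≈ 734.43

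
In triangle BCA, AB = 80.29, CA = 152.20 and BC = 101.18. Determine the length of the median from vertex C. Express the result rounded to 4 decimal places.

m_C ≈ 122.8393

Median from C: ½√(2·BC² + 2·CA² − AB²) ≈ 122.84.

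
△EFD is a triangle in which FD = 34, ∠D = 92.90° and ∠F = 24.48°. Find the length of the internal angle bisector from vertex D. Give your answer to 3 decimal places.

The third angle is ∠E = 180° − ∠F − ∠D = 62.62°.
Law of sines: DE = FD·sin F/sin E ≈ 15.866.
Law of sines: EF = FD·sin D/sin E ≈ 38.24.
The bisector from D has length 2·FD·DE·cos(∠D/2)/(FD+DE) ≈ 14.907.

14.907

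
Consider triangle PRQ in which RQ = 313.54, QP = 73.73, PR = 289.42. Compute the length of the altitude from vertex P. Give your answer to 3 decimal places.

Semiperimeter s = (313.54 + 73.73 + 289.42)/2 = 338.35.
Heron's formula: area = √(338.35·24.805·264.62·48.925) ≈ 10424.
The altitude from P has length 2·area/RQ ≈ 66.49.

h_P ≈ 66.490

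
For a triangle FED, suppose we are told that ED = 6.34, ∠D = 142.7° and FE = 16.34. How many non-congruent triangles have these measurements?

1

ED·sin D = 6.34·sin(142.7°) ≈ 3.842.
Since ∠D is not acute, a triangle exists only if FE > ED; here FE > ED, so there is exactly one triangle.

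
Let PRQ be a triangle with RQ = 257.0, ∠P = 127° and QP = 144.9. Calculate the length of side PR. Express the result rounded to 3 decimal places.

Law of sines: sin R = QP·sin P/RQ ≈ 0.45028.
Since RQ ≥ QP, only the acute value applies: ∠R ≈ 26.76°.
Then ∠Q = 180° − ∠P − ∠R ≈ 26.24°.
Law of sines gives PR = RQ·sin Q/sin P ≈ 142.27.

142.269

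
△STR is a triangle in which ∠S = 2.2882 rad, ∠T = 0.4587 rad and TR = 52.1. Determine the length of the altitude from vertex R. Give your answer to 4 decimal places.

h_R ≈ 23.0690

The third angle is ∠R = π − ∠S − ∠T = 0.3947 rad.
Law of sines: RS = TR·sin T/sin S ≈ 30.615.
Law of sines: ST = TR·sin R/sin S ≈ 26.587.
Area = ½·TR·RS·sin R ≈ 306.67.
The altitude from R has length 2·area/ST ≈ 23.069.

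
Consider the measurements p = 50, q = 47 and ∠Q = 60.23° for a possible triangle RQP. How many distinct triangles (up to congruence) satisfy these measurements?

2

p·sin Q = 50·sin(60.23°) ≈ 43.4.
Since p sin Q < q < p (43.4 < 47 < 50), two triangles exist.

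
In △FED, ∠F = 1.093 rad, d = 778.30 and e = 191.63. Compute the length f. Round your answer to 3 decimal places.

710.853

By the law of cosines, f² = e² + d² − 2·e·d·cos F = 5.0531e+05, so f ≈ 710.85.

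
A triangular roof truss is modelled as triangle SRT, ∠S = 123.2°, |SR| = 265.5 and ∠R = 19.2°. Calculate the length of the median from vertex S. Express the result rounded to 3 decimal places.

The third angle is ∠T = 180° − ∠S − ∠R = 37.60°.
Law of sines: |RT| = |SR|·sin S/sin T ≈ 364.11.
Law of sines: |TS| = |SR|·sin R/sin T ≈ 143.1.
Median from S: ½√(2·|TS|² + 2·|SR|² − |RT|²) ≈ 111.09.

m_S ≈ 111.086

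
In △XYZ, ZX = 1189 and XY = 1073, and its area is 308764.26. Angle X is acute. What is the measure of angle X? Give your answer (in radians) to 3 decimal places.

∠X ≈ 0.505 rad

From area = ½·ZX·XY·sin X, we get sin X = 2·area/(ZX·XY) ≈ 0.48403.
Taking the acute solution, ∠X ≈ 0.5053 rad.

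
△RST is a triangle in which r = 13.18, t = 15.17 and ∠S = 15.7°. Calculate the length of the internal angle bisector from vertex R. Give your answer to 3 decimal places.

By the law of cosines, s² = t² + r² − 2·t·r·cos S = 18.879, so s ≈ 4.345.
Law of cosines again: cos R = (s² + t² − r²)/(2·s·t) ≈ 0.57117, so ∠R ≈ 55.17°.
The bisector from R has length 2·s·t·cos(∠R/2)/(s+t) ≈ 5.9873.

5.987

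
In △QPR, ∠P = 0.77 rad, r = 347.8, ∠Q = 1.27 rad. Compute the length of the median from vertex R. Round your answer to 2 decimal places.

The third angle is ∠R = π − ∠Q − ∠P = 1.102 rad.
Law of sines: q = r·sin Q/sin R ≈ 372.43.
Law of sines: p = r·sin P/sin R ≈ 271.45.
Median from R: ½√(2·q² + 2·p² − r²) ≈ 275.6.

m_R ≈ 275.60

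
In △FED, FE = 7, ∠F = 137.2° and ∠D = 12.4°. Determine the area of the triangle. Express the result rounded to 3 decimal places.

The third angle is ∠E = 180° − ∠D − ∠F = 30.40°.
Law of sines: ED = FE·sin F/sin D ≈ 22.149.
Law of sines: DF = FE·sin E/sin D ≈ 16.496.
Area = ½·FE·ED·sin E ≈ 39.228.

area ≈ 39.228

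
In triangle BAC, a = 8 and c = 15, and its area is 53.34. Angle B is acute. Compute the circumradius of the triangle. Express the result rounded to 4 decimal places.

From area = ½·a·c·sin B, we get sin B = 2·area/(a·c) ≈ 0.88900.
Taking the acute solution, ∠B ≈ 1.0952 rad.
Law of cosines then gives b ≈ 13.383.
Circumradius = b/(2 sin B) ≈ 7.5269.

7.5269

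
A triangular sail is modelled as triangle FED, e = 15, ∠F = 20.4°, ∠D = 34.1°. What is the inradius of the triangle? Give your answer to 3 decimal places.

r ≈ 1.701

The third angle is ∠E = 180° − ∠D − ∠F = 125.50°.
Law of sines: f = e·sin F/sin E ≈ 6.4224.
Law of sines: d = e·sin D/sin E ≈ 10.33.
Area = ½·e·f·sin D ≈ 27.005.
Semiperimeter s = (6.4224+15+10.33)/2 = 15.876.
Inradius = area/s = 27.005/15.876 ≈ 1.701.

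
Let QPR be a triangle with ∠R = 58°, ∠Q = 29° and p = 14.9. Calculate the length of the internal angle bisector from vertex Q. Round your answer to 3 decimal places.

13.249

The third angle is ∠P = 180° − ∠R − ∠Q = 93.00°.
Law of sines: q = p·sin Q/sin P ≈ 7.2336.
Law of sines: r = p·sin R/sin P ≈ 12.653.
The bisector from Q has length 2·p·r·cos(∠Q/2)/(p+r) ≈ 13.249.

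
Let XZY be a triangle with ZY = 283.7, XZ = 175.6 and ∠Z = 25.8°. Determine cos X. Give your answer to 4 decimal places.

cos X ≈ -0.5429

By the law of cosines, YX² = XZ² + ZY² − 2·XZ·ZY·cos Z = 21617, so YX ≈ 147.03.
Law of cosines again: cos X = (YX² + XZ² − ZY²)/(2·YX·XZ) ≈ -0.54289, so ∠X ≈ 122.88°.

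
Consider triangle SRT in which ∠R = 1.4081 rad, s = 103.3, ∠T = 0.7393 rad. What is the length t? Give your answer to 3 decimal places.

83.024

The third angle is ∠S = π − ∠R − ∠T = 0.9942 rad.
Law of sines: t = s·sin T/sin S ≈ 83.024.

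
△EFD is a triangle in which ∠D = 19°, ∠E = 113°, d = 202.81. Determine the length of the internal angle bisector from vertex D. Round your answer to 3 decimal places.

The third angle is ∠F = 180° − ∠D − ∠E = 48.00°.
Law of sines: e = d·sin E/sin D ≈ 573.42.
Law of sines: f = d·sin F/sin D ≈ 462.94.
The bisector from D has length 2·e·f·cos(∠D/2)/(e+f) ≈ 505.26.

505.263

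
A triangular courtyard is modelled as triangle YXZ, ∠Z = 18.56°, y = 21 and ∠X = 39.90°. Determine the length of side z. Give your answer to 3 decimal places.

The third angle is ∠Y = 180° − ∠X − ∠Z = 121.54°.
Law of sines: z = y·sin Z/sin Y ≈ 7.8428.

7.843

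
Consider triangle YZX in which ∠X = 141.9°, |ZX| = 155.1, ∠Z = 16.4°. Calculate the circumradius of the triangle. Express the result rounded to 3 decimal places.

The third angle is ∠Y = 180° − ∠Z − ∠X = 21.70°.
Law of sines: |XY| = |ZX|·sin Z/sin Y ≈ 118.44.
Law of sines: |YZ| = |ZX|·sin X/sin Y ≈ 258.83.
Circumradius = |ZX|/(2 sin Y) ≈ 209.74.

R ≈ 209.738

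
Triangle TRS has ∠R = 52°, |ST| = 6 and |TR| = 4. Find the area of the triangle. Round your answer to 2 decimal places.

Law of sines: sin S = |TR|·sin R/|ST| ≈ 0.52534.
Since |ST| ≥ |TR|, only the acute value applies: ∠S ≈ 31.69°.
Then ∠T = 180° − ∠R − ∠S ≈ 96.31°.
Law of sines gives |RS| = |ST|·sin T/sin R ≈ 7.568.
Area = ½·|ST|·|TR|·sin T ≈ 11.927.

area ≈ 11.93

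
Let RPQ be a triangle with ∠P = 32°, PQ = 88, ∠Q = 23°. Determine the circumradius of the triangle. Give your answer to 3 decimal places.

53.714

The third angle is ∠R = 180° − ∠P − ∠Q = 125.00°.
Law of sines: QR = PQ·sin P/sin R ≈ 56.928.
Law of sines: RP = PQ·sin Q/sin R ≈ 41.976.
Circumradius = PQ/(2 sin R) ≈ 53.714.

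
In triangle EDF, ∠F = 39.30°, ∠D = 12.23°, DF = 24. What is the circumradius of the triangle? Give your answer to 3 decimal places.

R ≈ 15.327

The third angle is ∠E = 180° − ∠D − ∠F = 128.47°.
Law of sines: FE = DF·sin D/sin E ≈ 6.4936.
Law of sines: ED = DF·sin F/sin E ≈ 19.416.
Circumradius = DF/(2 sin E) ≈ 15.327.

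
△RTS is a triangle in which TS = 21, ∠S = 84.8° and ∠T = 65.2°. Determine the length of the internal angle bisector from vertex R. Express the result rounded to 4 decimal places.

The third angle is ∠R = 180° − ∠T − ∠S = 30.00°.
Law of sines: SR = TS·sin T/sin R ≈ 38.127.
Law of sines: RT = TS·sin S/sin R ≈ 41.827.
The bisector from R has length 2·SR·RT·cos(∠R/2)/(SR+RT) ≈ 38.532.

t_R ≈ 38.5320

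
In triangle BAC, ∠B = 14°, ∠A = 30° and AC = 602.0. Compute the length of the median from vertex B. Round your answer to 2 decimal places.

The third angle is ∠C = 180° − ∠B − ∠A = 136.00°.
Law of sines: CB = AC·sin A/sin B ≈ 1244.2.
Law of sines: BA = AC·sin C/sin B ≈ 1728.6.
Median from B: ½√(2·CB² + 2·BA² − AC²) ≈ 1475.6.

m_B ≈ 1475.61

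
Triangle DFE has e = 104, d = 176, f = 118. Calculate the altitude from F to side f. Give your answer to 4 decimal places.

h_F ≈ 100.5872

Semiperimeter s = (176 + 118 + 104)/2 = 199.
Heron's formula: area = √(199·23·81·95) ≈ 5934.6.
The altitude from F has length 2·area/f ≈ 100.59.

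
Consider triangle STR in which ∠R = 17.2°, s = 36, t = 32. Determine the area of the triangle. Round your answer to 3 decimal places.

170.328

Area = ½·s·t·sin R ≈ 170.33.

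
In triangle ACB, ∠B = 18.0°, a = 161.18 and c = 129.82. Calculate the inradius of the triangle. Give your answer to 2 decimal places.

r ≈ 18.68

By the law of cosines, b² = a² + c² − 2·a·c·cos B = 3031.7, so b ≈ 55.061.
Area = ½·a·c·sin B ≈ 3233.
Semiperimeter s = (161.18+129.82+55.061)/2 = 173.03.
Inradius = area/s = 3233/173.03 ≈ 18.685.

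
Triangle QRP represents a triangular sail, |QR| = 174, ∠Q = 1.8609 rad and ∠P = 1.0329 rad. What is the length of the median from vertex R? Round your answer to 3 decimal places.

m_R ≈ 182.666

The third angle is ∠R = π − ∠P − ∠Q = 0.2478 rad.
Law of sines: |RP| = |QR|·sin Q/sin P ≈ 194.14.
Law of sines: |PQ| = |QR|·sin R/sin P ≈ 49.693.
Median from R: ½√(2·|QR|² + 2·|RP|² − |PQ|²) ≈ 182.67.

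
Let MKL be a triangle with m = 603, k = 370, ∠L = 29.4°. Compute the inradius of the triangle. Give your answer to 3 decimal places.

By the law of cosines, l² = m² + k² − 2·m·k·cos L = 1.1176e+05, so l ≈ 334.3.
Area = ½·m·k·sin L ≈ 54763.
Semiperimeter s = (603+370+334.3)/2 = 653.65.
Inradius = area/s = 54763/653.65 ≈ 83.78.

r ≈ 83.780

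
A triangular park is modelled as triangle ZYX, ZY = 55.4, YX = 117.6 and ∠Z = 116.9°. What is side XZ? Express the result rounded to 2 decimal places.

Law of sines: sin X = ZY·sin Z/YX ≈ 0.42012.
Since YX ≥ ZY, only the acute value applies: ∠X ≈ 24.84°.
Then ∠Y = 180° − ∠Z − ∠X ≈ 38.26°.
Law of sines gives XZ = YX·sin Y/sin Z ≈ 81.654.

81.65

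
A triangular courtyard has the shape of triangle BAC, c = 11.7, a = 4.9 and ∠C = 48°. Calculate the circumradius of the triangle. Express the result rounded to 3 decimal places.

R ≈ 7.872

Law of sines: sin A = a·sin C/c ≈ 0.31123.
Since c ≥ a, only the acute value applies: ∠A ≈ 18.13°.
Then ∠B = 180° − ∠C − ∠A ≈ 113.87°.
Law of sines gives b = c·sin B/sin C ≈ 14.398.
Circumradius = c/(2 sin C) ≈ 7.872.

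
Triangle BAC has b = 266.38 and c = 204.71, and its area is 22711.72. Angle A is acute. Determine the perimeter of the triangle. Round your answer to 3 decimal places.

From area = ½·c·b·sin A, we get sin A = 2·area/(c·b) ≈ 0.83299.
Taking the acute solution, ∠A ≈ 56.41°.
Law of cosines then gives a ≈ 229.18.
Perimeter = 266.38 + 229.18 + 204.71 = 700.27.

700.267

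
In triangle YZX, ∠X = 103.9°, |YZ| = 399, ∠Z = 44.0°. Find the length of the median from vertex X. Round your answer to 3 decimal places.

The third angle is ∠Y = 180° − ∠Z − ∠X = 32.10°.
Law of sines: |ZX| = |YZ|·sin Y/sin X ≈ 218.42.
Law of sines: |XY| = |YZ|·sin Z/sin X ≈ 285.53.
Median from X: ½√(2·|ZX|² + 2·|XY|² − |YZ|²) ≈ 157.54.

157.537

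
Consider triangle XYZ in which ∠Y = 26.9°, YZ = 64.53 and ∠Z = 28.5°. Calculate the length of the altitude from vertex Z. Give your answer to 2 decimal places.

The third angle is ∠X = 180° − ∠Y − ∠Z = 124.60°.
Law of sines: ZX = YZ·sin Y/sin X ≈ 35.469.
Law of sines: XY = YZ·sin Z/sin X ≈ 37.407.
Area = ½·YZ·ZX·sin Z ≈ 546.06.
The altitude from Z has length 2·area/XY ≈ 29.196.

h_Z ≈ 29.20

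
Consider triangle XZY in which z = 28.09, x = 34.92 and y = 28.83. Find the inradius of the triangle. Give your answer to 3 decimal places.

8.544

Semiperimeter s = (34.92 + 28.09 + 28.83)/2 = 45.92.
Heron's formula: area = √(45.92·11·17.83·17.09) ≈ 392.32.
Inradius = area/s = 392.32/45.92 ≈ 8.5436.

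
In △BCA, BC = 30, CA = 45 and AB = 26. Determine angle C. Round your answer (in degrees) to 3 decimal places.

∠C ≈ 33.596°

By the law of cosines, cos C = (BC² + CA² − AB²) / (2·BC·CA) ≈ 0.83296, so ∠C ≈ 33.60°.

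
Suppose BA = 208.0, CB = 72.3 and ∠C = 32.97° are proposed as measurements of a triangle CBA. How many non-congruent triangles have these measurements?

1

CB·sin C = 72.3·sin(32.97°) ≈ 39.35.
Since BA ≥ CB, exactly one triangle exists.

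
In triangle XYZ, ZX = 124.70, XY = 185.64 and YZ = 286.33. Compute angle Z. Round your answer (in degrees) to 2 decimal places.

By the law of cosines, cos Z = (YZ² + ZX² − XY²) / (2·YZ·ZX) ≈ 0.88324, so ∠Z ≈ 27.96°.

∠Z ≈ 27.96°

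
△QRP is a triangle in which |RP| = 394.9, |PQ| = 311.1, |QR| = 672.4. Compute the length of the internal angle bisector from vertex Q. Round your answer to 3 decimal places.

418.878

By the law of cosines, cos Q = (|PQ|² + |QR|² − |RP|²) / (2·|PQ|·|QR|) ≈ 0.93927, so ∠Q ≈ 20.07°.
The bisector from Q has length 2·|PQ|·|QR|·cos(∠Q/2)/(|PQ|+|QR|) ≈ 418.88.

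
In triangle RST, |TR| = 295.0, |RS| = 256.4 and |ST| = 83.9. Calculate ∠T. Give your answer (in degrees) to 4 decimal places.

∠T ≈ 55.0979°

By the law of cosines, cos T = (|ST|² + |TR|² − |RS|²) / (2·|ST|·|TR|) ≈ 0.57218, so ∠T ≈ 55.10°.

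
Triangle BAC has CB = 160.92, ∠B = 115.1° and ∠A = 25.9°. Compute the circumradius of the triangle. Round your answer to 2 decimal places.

184.20

The third angle is ∠C = 180° − ∠B − ∠A = 39.00°.
Law of sines: AC = CB·sin B/sin A ≈ 333.62.
Law of sines: BA = CB·sin C/sin A ≈ 231.84.
Circumradius = CB/(2 sin A) ≈ 184.2.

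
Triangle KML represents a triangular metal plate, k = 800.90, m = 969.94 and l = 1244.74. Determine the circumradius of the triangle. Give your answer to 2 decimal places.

622.51

By the law of cosines, cos K = (m² + l² − k²) / (2·m·l) ≈ 0.76563, so ∠K ≈ 40.04°.
Circumradius = k/(2 sin K) ≈ 622.51.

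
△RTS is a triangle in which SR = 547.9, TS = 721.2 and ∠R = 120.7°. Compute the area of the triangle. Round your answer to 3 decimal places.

Law of sines: sin T = SR·sin R/TS ≈ 0.65323.
Since TS ≥ SR, only the acute value applies: ∠T ≈ 40.79°.
Then ∠S = 180° − ∠R − ∠T ≈ 18.51°.
Law of sines gives RT = TS·sin S/sin R ≈ 266.33.
Area = ½·TS·SR·sin S ≈ 62737.

area ≈ 62736.690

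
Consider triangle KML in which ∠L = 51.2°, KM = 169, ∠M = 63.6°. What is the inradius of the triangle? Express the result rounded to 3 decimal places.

The third angle is ∠K = 180° − ∠M − ∠L = 65.20°.
Law of sines: ML = KM·sin K/sin L ≈ 196.85.
Law of sines: LK = KM·sin M/sin L ≈ 194.24.
Area = ½·KM·ML·sin M ≈ 14899.
Semiperimeter s = (196.85+194.24+169)/2 = 280.04.
Inradius = area/s = 14899/280.04 ≈ 53.203.

53.203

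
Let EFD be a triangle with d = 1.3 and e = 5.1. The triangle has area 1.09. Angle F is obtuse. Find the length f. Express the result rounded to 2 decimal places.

From area = ½·d·e·sin F, we get sin F = 2·area/(d·e) ≈ 0.32881.
Taking the obtuse solution, ∠F ≈ 160.80°.
Law of cosines then gives f ≈ 6.3421.

6.34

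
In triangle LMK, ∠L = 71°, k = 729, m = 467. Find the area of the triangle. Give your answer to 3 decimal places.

160947.590

Area = ½·m·k·sin L ≈ 1.6095e+05.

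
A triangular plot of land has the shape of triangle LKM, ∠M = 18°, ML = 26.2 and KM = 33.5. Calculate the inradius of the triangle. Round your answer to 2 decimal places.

By the law of cosines, LK² = KM² + ML² − 2·KM·ML·cos M = 139.21, so LK ≈ 11.799.
Area = ½·KM·ML·sin M ≈ 135.61.
Semiperimeter s = (33.5+26.2+11.799)/2 = 35.749.
Inradius = area/s = 135.61/35.749 ≈ 3.7934.

r ≈ 3.79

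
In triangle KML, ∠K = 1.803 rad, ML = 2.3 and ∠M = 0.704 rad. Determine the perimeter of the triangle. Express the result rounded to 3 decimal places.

The third angle is ∠L = π − ∠K − ∠M = 0.635 rad.
Law of sines: LK = ML·sin M/sin K ≈ 1.5298.
Law of sines: KM = ML·sin L/sin K ≈ 1.4012.
Semiperimeter s = (2.3+1.5298+1.4012)/2 = 2.6155.
Perimeter = 2.3 + 1.5298 + 1.4012 = 5.2309.

perimeter ≈ 5.231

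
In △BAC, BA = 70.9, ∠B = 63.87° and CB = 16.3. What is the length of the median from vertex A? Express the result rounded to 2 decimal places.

By the law of cosines, AC² = CB² + BA² − 2·CB·BA·cos B = 4274.6, so AC ≈ 65.38.
Median from A: ½√(2·BA² + 2·AC² − CB²) ≈ 67.707.

m_A ≈ 67.71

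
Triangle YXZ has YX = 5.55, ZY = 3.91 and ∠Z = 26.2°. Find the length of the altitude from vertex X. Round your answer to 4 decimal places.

3.8777

Law of sines: sin X = ZY·sin Z/YX ≈ 0.31104.
Since YX ≥ ZY, only the acute value applies: ∠X ≈ 18.12°.
Then ∠Y = 180° − ∠Z − ∠X ≈ 135.68°.
Law of sines gives XZ = YX·sin Y/sin Z ≈ 8.783.
Area = ½·YX·ZY·sin Y ≈ 7.581.
The altitude from X has length 2·area/ZY ≈ 3.8777.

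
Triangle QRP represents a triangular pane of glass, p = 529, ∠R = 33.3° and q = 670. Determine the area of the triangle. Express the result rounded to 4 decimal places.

Area = ½·p·q·sin R ≈ 97295.

97295.0787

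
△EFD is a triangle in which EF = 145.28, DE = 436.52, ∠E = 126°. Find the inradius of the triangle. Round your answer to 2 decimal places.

By the law of cosines, FD² = DE² + EF² − 2·DE·EF·cos E = 2.8621e+05, so FD ≈ 534.98.
Area = ½·DE·EF·sin E ≈ 25653.
Semiperimeter s = (534.98+436.52+145.28)/2 = 558.39.
Inradius = area/s = 25653/558.39 ≈ 45.941.

r ≈ 45.94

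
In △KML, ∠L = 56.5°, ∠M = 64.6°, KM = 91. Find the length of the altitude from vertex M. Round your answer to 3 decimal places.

h_M ≈ 77.920

The third angle is ∠K = 180° − ∠M − ∠L = 58.90°.
Law of sines: ML = KM·sin K/sin L ≈ 93.442.
Law of sines: LK = KM·sin M/sin L ≈ 98.579.
Area = ½·KM·ML·sin M ≈ 3840.6.
The altitude from M has length 2·area/LK ≈ 77.92.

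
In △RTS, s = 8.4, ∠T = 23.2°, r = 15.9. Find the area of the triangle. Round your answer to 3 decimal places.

26.307

Area = ½·s·r·sin T ≈ 26.307.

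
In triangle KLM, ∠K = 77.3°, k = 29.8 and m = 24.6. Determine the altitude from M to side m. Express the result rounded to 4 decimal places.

Law of sines: sin M = m·sin K/k ≈ 0.80531.
Since k ≥ m, only the acute value applies: ∠M ≈ 53.64°.
Then ∠L = 180° − ∠K − ∠M ≈ 49.06°.
Law of sines gives l = k·sin L/sin K ≈ 23.075.
Area = ½·k·m·sin L ≈ 276.88.
The altitude from M has length 2·area/m ≈ 22.511.

h_M ≈ 22.5108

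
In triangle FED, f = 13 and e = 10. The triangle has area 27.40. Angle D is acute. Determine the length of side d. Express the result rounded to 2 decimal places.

5.76

From area = ½·f·e·sin D, we get sin D = 2·area/(f·e) ≈ 0.42154.
Taking the acute solution, ∠D ≈ 24.93°.
Law of cosines then gives d ≈ 5.7645.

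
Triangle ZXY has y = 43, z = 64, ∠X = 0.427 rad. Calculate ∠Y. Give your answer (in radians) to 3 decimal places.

0.622

By the law of cosines, x² = y² + z² − 2·y·z·cos X = 935.19, so x ≈ 30.581.
Law of cosines again: cos Y = (z² + x² − y²)/(2·z·x) ≈ 0.81295, so ∠Y ≈ 0.622 rad.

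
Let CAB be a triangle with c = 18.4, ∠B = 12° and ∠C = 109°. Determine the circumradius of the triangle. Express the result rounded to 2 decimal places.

The third angle is ∠A = 180° − ∠B − ∠C = 59.00°.
Law of sines: a = c·sin A/sin C ≈ 16.681.
Law of sines: b = c·sin B/sin C ≈ 4.046.
Circumradius = c/(2 sin C) ≈ 9.7301.

9.73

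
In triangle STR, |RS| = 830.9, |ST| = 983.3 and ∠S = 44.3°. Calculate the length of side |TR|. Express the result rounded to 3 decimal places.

By the law of cosines, |TR|² = |RS|² + |ST|² − 2·|RS|·|ST|·cos S = 4.878e+05, so |TR| ≈ 698.42.

698.425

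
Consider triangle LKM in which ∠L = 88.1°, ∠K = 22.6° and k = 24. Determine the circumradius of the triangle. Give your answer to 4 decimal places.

The third angle is ∠M = 180° − ∠L − ∠K = 69.30°.
Law of sines: l = k·sin L/sin K ≈ 62.418.
Law of sines: m = k·sin M/sin K ≈ 58.42.
Circumradius = k/(2 sin K) ≈ 31.226.

31.2260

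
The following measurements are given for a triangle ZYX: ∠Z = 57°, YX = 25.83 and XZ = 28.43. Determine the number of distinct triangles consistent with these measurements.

2

XZ·sin Z = 28.43·sin(57°) ≈ 23.84.
Since XZ sin Z < YX < XZ (23.84 < 25.83 < 28.43), two triangles exist.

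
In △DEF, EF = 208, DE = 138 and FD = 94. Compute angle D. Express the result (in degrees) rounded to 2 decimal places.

By the law of cosines, cos D = (FD² + DE² − EF²) / (2·FD·DE) ≈ -0.59297, so ∠D ≈ 126.37°.

126.37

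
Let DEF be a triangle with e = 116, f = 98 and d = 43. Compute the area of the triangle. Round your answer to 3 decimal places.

2046.631

Semiperimeter s = (43 + 116 + 98)/2 = 128.5.
Heron's formula: area = √(128.5·85.5·12.5·30.5) ≈ 2046.6.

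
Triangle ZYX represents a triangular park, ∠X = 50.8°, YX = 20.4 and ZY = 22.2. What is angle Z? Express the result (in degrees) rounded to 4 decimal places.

Law of sines: sin Z = YX·sin X/ZY ≈ 0.71211.
Since ZY ≥ YX, only the acute value applies: ∠Z ≈ 45.41°.
Then ∠Y = 180° − ∠X − ∠Z ≈ 83.79°.

45.4069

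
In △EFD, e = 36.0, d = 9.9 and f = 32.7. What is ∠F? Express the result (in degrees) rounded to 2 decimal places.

By the law of cosines, cos F = (d² + e² − f²) / (2·d·e) ≈ 0.45556, so ∠F ≈ 62.90°.

∠F ≈ 62.90°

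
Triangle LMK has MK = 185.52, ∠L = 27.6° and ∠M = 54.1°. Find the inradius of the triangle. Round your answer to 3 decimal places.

The third angle is ∠K = 180° − ∠L − ∠M = 98.30°.
Law of sines: KL = MK·sin M/sin L ≈ 324.37.
Law of sines: LM = MK·sin K/sin L ≈ 396.24.
Area = ½·MK·KL·sin K ≈ 29773.
Semiperimeter s = (185.52+324.37+396.24)/2 = 453.06.
Inradius = area/s = 29773/453.06 ≈ 65.715.

r ≈ 65.715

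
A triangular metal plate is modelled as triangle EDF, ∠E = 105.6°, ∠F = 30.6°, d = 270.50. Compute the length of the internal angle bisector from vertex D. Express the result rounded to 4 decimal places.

The third angle is ∠D = 180° − ∠F − ∠E = 43.80°.
Law of sines: e = d·sin E/sin D ≈ 376.42.
Law of sines: f = d·sin F/sin D ≈ 198.94.
The bisector from D has length 2·f·e·cos(∠D/2)/(f+e) ≈ 241.52.

241.5224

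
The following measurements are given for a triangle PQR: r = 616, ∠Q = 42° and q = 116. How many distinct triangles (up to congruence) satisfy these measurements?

r·sin Q = 616·sin(42°) ≈ 412.2.
Since q = 116 < 412.2 = r sin Q, no triangle exists.

0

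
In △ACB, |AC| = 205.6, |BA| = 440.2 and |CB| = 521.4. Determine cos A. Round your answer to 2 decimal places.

By the law of cosines, cos A = (|BA|² + |AC|² − |CB|²) / (2·|BA|·|AC|) ≈ -0.19784, so ∠A ≈ 101.41°.

-0.20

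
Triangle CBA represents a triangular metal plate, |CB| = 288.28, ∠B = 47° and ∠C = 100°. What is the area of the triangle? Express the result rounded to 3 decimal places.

area ≈ 54950.189

The third angle is ∠A = 180° − ∠C − ∠B = 33.00°.
Law of sines: |BA| = |CB|·sin C/sin A ≈ 521.26.
Law of sines: |AC| = |CB|·sin B/sin A ≈ 387.11.
Area = ½·|CB|·|BA|·sin B ≈ 54950.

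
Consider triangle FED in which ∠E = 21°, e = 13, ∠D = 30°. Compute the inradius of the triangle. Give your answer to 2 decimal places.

r ≈ 3.09

The third angle is ∠F = 180° − ∠E − ∠D = 129.00°.
Law of sines: f = e·sin F/sin E ≈ 28.191.
Law of sines: d = e·sin D/sin E ≈ 18.138.
Area = ½·e·f·sin D ≈ 91.622.
Semiperimeter s = (28.191+13+18.138)/2 = 29.665.
Inradius = area/s = 91.622/29.665 ≈ 3.0886.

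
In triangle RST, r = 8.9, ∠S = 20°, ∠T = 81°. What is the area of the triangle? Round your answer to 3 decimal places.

area ≈ 13.629

The third angle is ∠R = 180° − ∠S − ∠T = 79.00°.
Law of sines: s = r·sin S/sin R ≈ 3.101.
Law of sines: t = r·sin T/sin R ≈ 8.955.
Area = ½·r·s·sin T ≈ 13.629.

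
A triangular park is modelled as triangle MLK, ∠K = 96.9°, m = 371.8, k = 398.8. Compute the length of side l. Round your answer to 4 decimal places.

106.3342

Law of sines: sin M = m·sin K/k ≈ 0.92554.
Since k ≥ m, only the acute value applies: ∠M ≈ 67.75°.
Then ∠L = 180° − ∠K − ∠M ≈ 15.35°.
Law of sines gives l = k·sin L/sin K ≈ 106.33.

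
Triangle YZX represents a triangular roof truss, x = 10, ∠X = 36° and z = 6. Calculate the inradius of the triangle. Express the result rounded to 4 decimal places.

r ≈ 1.6590

Law of sines: sin Z = z·sin X/x ≈ 0.35267.
Since x ≥ z, only the acute value applies: ∠Z ≈ 20.65°.
Then ∠Y = 180° − ∠X − ∠Z ≈ 123.35°.
Law of sines gives y = x·sin Y/sin X ≈ 14.212.
Area = ½·x·z·sin Y ≈ 25.06.
Semiperimeter s = (14.212+6+10)/2 = 15.106.
Inradius = area/s = 25.06/15.106 ≈ 1.659.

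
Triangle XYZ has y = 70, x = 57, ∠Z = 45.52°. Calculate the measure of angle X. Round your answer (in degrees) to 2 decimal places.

∠X ≈ 53.53°

By the law of cosines, z² = x² + y² − 2·x·y·cos Z = 2557.7, so z ≈ 50.574.
Law of cosines again: cos X = (y² + z² − x²)/(2·y·z) ≈ 0.59442, so ∠X ≈ 53.53°.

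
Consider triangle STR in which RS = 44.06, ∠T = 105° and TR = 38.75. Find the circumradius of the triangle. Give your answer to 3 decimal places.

Law of sines: sin S = TR·sin T/RS ≈ 0.84951.
Since RS ≥ TR, only the acute value applies: ∠S ≈ 58.16°.
Then ∠R = 180° − ∠T − ∠S ≈ 16.84°.
Law of sines gives ST = RS·sin R/sin T ≈ 13.215.
Circumradius = RS/(2 sin T) ≈ 22.807.

22.807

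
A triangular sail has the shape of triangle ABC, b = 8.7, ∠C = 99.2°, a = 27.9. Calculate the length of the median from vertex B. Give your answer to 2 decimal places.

28.92

By the law of cosines, c² = a² + b² − 2·a·b·cos C = 931.72, so c ≈ 30.524.
Median from B: ½√(2·c² + 2·a² − b²) ≈ 28.916.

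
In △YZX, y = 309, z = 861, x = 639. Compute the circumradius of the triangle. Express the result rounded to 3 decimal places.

By the law of cosines, cos Y = (z² + x² − y²) / (2·z·x) ≈ 0.95802, so ∠Y ≈ 16.66°.
Circumradius = y/(2 sin Y) ≈ 538.87.

R ≈ 538.866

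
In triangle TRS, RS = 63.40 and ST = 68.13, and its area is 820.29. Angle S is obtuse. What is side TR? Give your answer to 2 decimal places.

129.05

From area = ½·RS·ST·sin S, we get sin S = 2·area/(RS·ST) ≈ 0.37981.
Taking the obtuse solution, ∠S ≈ 157.68°.
Law of cosines then gives TR ≈ 129.05.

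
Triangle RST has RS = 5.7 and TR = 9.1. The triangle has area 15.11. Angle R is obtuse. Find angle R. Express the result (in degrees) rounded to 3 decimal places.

From area = ½·TR·RS·sin R, we get sin R = 2·area/(TR·RS) ≈ 0.58261.
Taking the obtuse solution, ∠R ≈ 144.37°.

144.366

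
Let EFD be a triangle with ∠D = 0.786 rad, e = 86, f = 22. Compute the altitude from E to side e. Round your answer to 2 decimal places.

h_E ≈ 15.57

By the law of cosines, d² = e² + f² − 2·e·f·cos D = 5205.9, so d ≈ 72.152.
Area = ½·e·f·sin D ≈ 669.33.
The altitude from E has length 2·area/e ≈ 15.566.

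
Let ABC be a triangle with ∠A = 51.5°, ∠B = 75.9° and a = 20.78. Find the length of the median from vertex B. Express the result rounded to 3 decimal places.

16.510

The third angle is ∠C = 180° − ∠A − ∠B = 52.60°.
Law of sines: b = a·sin B/sin A ≈ 25.752.
Law of sines: c = a·sin C/sin A ≈ 21.093.
Median from B: ½√(2·c² + 2·a² − b²) ≈ 16.51.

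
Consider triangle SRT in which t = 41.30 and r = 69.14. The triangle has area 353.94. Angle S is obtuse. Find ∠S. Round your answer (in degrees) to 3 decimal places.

From area = ½·r·t·sin S, we get sin S = 2·area/(r·t) ≈ 0.24790.
Taking the obtuse solution, ∠S ≈ 165.65°.

∠S ≈ 165.647°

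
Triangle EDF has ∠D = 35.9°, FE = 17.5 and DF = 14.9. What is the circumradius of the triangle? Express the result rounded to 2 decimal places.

14.92

Law of sines: sin E = DF·sin D/FE ≈ 0.49925.
Since FE ≥ DF, only the acute value applies: ∠E ≈ 29.95°.
Then ∠F = 180° − ∠D − ∠E ≈ 114.15°.
Law of sines gives ED = FE·sin F/sin D ≈ 27.233.
Circumradius = FE/(2 sin D) ≈ 14.922.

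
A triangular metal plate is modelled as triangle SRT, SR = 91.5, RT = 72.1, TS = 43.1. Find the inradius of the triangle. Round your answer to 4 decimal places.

Semiperimeter s = (72.1 + 43.1 + 91.5)/2 = 103.35.
Heron's formula: area = √(103.35·31.25·60.25·11.85) ≈ 1518.5.
Inradius = area/s = 1518.5/103.35 ≈ 14.693.

r ≈ 14.6929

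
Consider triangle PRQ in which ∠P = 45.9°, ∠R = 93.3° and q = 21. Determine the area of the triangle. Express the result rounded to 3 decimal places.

area ≈ 241.933

The third angle is ∠Q = 180° − ∠P − ∠R = 40.80°.
Law of sines: p = q·sin P/sin Q ≈ 23.08.
Law of sines: r = q·sin R/sin Q ≈ 32.085.
Area = ½·q·p·sin R ≈ 241.93.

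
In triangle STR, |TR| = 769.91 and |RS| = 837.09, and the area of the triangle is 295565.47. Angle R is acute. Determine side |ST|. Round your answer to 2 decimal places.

From area = ½·|TR|·|RS|·sin R, we get sin R = 2·area/(|TR|·|RS|) ≈ 0.91722.
Taking the acute solution, ∠R ≈ 66.52°.
Law of cosines then gives |ST| ≈ 883.16.

883.16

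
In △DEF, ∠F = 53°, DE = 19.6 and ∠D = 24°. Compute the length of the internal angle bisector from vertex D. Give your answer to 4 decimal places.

The third angle is ∠E = 180° − ∠F − ∠D = 103.00°.
Law of sines: EF = DE·sin D/sin F ≈ 9.9821.
Law of sines: FD = DE·sin E/sin F ≈ 23.913.
The bisector from D has length 2·FD·DE·cos(∠D/2)/(FD+DE) ≈ 21.072.

21.0719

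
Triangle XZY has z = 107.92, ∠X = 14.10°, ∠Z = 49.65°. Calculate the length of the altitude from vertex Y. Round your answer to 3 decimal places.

h_Y ≈ 26.291

The third angle is ∠Y = 180° − ∠X − ∠Z = 116.25°.
Law of sines: x = z·sin X/sin Z ≈ 34.498.
Law of sines: y = z·sin Y/sin Z ≈ 127.
Area = ½·z·x·sin Y ≈ 1669.5.
The altitude from Y has length 2·area/y ≈ 26.291.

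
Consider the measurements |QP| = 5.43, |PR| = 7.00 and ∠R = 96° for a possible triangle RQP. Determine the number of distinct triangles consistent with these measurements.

0

|PR|·sin R = 7.00·sin(96°) ≈ 6.962.
Since ∠R is not acute, a triangle exists only if |QP| > |PR|; here |QP| ≤ |PR|, so there is no triangle.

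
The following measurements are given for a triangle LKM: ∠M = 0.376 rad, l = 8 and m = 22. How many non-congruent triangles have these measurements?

l·sin M = 8·sin(0.376 rad) ≈ 2.938.
Since m ≥ l, exactly one triangle exists.

1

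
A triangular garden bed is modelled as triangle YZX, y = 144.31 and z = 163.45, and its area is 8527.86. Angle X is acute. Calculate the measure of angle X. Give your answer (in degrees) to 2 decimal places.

46.31

From area = ½·y·z·sin X, we get sin X = 2·area/(y·z) ≈ 0.72308.
Taking the acute solution, ∠X ≈ 46.31°.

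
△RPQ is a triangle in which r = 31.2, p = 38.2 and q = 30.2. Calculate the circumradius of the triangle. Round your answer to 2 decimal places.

19.61

By the law of cosines, cos R = (p² + q² − r²) / (2·p·q) ≈ 0.60584, so ∠R ≈ 52.71°.
Circumradius = r/(2 sin R) ≈ 19.608.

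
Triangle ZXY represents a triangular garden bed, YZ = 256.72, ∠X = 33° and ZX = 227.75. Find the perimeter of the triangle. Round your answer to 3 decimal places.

Law of sines: sin Y = ZX·sin X/YZ ≈ 0.48318.
Since YZ ≥ ZX, only the acute value applies: ∠Y ≈ 28.89°.
Then ∠Z = 180° − ∠X − ∠Y ≈ 118.11°.
Law of sines gives XY = YZ·sin Z/sin X ≈ 415.77.
Semiperimeter s = (415.77+256.72+227.75)/2 = 450.12.
Perimeter = 415.77 + 256.72 + 227.75 = 900.24.

900.241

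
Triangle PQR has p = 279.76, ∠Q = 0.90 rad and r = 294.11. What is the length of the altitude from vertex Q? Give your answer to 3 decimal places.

By the law of cosines, q² = r² + p² − 2·r·p·cos Q = 62474, so q ≈ 249.95.
Area = ½·r·p·sin Q ≈ 32226.
The altitude from Q has length 2·area/q ≈ 257.86.

257.863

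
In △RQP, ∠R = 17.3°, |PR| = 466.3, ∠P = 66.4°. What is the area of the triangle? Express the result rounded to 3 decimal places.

29805.966

The third angle is ∠Q = 180° − ∠P − ∠R = 96.30°.
Law of sines: |QP| = |PR|·sin R/sin Q ≈ 139.51.
Law of sines: |RQ| = |PR|·sin P/sin Q ≈ 429.9.
Area = ½·|PR|·|QP|·sin P ≈ 29806.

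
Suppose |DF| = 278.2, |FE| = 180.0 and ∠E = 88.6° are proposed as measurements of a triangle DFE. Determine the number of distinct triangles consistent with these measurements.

|FE|·sin E = 180.0·sin(88.6°) ≈ 179.9.
Since |DF| ≥ |FE|, exactly one triangle exists.

1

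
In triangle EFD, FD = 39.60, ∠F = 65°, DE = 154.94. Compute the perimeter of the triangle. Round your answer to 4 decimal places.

Law of sines: sin E = FD·sin F/DE ≈ 0.23164.
Since DE ≥ FD, only the acute value applies: ∠E ≈ 13.39°.
Then ∠D = 180° − ∠F − ∠E ≈ 101.61°.
Law of sines gives EF = DE·sin D/sin F ≈ 167.46.
Semiperimeter s = (39.6+154.94+167.46)/2 = 181.
Perimeter = 39.6 + 154.94 + 167.46 = 362.

perimeter ≈ 362.0017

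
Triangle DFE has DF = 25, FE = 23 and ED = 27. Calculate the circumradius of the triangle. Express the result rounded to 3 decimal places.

By the law of cosines, cos D = (ED² + DF² − FE²) / (2·ED·DF) ≈ 0.61111, so ∠D ≈ 52.33°.
Circumradius = FE/(2 sin D) ≈ 14.529.

14.529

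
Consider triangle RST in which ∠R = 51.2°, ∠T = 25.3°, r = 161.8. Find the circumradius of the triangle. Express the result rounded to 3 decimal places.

The third angle is ∠S = 180° − ∠T − ∠R = 103.50°.
Law of sines: s = r·sin S/sin R ≈ 201.88.
Law of sines: t = r·sin T/sin R ≈ 88.725.
Circumradius = r/(2 sin R) ≈ 103.81.

103.806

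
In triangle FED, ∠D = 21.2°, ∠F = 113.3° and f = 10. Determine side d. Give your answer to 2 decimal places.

3.94

The third angle is ∠E = 180° − ∠D − ∠F = 45.50°.
Law of sines: d = f·sin D/sin F ≈ 3.9374.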